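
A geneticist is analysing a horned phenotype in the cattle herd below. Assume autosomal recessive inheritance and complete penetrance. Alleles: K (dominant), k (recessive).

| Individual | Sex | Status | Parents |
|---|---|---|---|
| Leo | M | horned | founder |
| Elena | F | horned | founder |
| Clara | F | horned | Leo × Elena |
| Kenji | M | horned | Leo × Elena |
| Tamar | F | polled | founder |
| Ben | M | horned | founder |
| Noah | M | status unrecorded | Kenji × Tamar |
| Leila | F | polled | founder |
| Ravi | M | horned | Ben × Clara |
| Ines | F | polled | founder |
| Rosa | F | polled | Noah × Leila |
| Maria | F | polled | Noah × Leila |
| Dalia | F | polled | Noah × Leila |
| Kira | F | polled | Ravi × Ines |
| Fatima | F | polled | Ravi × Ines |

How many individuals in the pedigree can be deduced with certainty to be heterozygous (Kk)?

Obligate heterozygotes: Kira is polled so carries K and received k from Ravi (kk), so Kira is Kk; Fatima is polled so carries K and received k from Ravi (kk), so Fatima is Kk.
Every other individual is either homozygous by phenotype or has at least one consistent homozygous assignment, so the count is 2.

2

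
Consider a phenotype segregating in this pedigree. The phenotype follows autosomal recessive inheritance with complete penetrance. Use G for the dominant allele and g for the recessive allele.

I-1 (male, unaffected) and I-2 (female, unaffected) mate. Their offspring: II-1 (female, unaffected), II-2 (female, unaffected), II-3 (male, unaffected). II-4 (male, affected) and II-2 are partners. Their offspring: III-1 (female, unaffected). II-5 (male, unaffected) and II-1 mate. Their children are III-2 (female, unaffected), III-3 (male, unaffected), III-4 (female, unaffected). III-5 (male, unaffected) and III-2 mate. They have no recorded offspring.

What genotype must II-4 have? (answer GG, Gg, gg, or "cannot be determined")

gg

II-4 is affected, so II-4 is gg.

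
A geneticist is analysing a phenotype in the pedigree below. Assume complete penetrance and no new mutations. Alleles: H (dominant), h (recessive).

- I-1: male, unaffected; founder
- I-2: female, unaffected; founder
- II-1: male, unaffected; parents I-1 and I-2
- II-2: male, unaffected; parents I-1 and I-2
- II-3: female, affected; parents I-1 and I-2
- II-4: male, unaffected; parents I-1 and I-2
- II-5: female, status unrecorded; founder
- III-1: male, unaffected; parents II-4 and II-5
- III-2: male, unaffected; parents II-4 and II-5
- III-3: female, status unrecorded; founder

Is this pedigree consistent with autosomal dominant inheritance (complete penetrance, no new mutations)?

Under autosomal dominant, II-3 (affected, female) cannot arise from I-1 (unaffected) × I-2 (unaffected).

No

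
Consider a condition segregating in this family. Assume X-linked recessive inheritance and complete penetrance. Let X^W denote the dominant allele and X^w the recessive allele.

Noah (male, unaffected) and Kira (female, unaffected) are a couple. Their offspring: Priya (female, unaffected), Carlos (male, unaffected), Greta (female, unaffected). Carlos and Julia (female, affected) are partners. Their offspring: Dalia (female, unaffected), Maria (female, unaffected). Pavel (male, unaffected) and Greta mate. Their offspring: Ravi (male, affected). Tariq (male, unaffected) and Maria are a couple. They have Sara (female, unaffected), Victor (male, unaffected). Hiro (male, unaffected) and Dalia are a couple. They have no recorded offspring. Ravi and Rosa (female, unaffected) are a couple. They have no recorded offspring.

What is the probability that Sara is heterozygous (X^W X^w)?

Tariq is unaffected, so Tariq is X^W Y.
Maria is unaffected so carries W and received w from Julia (X^w X^w), so Maria is X^W X^w.
Their cross gives offspring ratios 1/2 X^W X^W : 1/2 X^W X^w. Conditioning on Sara being unaffected, P(X^W X^w) = 1/2 / 1 = 1/2.

1/2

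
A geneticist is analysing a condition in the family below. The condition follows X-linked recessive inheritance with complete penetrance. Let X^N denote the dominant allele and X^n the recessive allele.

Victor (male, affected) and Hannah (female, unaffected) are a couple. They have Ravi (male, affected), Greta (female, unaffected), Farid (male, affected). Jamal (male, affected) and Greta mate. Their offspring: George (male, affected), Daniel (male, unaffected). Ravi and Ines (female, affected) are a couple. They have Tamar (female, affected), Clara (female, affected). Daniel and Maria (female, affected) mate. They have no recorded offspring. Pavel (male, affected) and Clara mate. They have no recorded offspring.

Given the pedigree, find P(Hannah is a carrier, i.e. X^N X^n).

1

Hannah is unaffected so carries N and passed n to Ravi (X^n Y), so Hannah is X^N X^n, giving P(X^N X^n) = 1.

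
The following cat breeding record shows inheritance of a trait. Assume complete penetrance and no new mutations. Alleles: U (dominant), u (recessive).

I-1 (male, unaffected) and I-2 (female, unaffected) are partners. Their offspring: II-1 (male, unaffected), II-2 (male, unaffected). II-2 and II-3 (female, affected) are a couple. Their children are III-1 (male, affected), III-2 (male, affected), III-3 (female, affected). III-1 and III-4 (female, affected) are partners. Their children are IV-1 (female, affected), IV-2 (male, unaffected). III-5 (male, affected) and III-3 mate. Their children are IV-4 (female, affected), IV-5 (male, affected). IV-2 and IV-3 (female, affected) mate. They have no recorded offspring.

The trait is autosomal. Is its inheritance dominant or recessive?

III-1 and III-4 are both affected yet have an unaffected child IV-2. Under a recessive model two affected parents are homozygous and every child would be affected, so the trait cannot be recessive.

dominant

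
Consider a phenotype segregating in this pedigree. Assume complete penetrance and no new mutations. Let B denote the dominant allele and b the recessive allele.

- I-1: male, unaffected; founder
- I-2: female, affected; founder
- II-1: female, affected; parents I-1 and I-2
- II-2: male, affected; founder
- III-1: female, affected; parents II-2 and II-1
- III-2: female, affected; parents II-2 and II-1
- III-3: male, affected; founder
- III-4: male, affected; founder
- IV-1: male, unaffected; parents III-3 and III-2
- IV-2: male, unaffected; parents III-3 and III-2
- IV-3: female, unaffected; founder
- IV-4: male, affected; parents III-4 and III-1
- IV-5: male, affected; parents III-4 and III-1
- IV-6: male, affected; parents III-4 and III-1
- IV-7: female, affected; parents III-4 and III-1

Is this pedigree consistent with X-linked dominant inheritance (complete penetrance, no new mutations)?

A consistent assignment under X-linked dominant exists: I-1 X^b Y, I-2 X^B X^B, II-1 X^B X^b, II-2 X^B Y, III-1 X^B X^B, III-2 X^B X^b, III-3 X^B Y, III-4 X^B Y, IV-1 X^b Y, IV-2 X^b Y, IV-3 X^b X^b, IV-4 X^B Y, IV-5 X^B Y, IV-6 X^B Y, IV-7 X^B X^B.
In this assignment every recorded phenotype matches its genotype and every non-founder's genotype is obtainable from its parents' genotypes, so the pedigree is consistent.

Yes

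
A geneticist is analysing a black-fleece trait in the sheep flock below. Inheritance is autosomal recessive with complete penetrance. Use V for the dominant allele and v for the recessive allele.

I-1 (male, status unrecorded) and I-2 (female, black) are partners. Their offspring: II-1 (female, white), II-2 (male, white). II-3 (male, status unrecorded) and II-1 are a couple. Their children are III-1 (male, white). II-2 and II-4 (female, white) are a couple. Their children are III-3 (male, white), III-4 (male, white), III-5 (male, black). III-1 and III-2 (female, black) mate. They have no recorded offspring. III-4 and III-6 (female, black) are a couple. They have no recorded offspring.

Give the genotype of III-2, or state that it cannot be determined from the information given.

vv

III-2 is black, so III-2 is vv.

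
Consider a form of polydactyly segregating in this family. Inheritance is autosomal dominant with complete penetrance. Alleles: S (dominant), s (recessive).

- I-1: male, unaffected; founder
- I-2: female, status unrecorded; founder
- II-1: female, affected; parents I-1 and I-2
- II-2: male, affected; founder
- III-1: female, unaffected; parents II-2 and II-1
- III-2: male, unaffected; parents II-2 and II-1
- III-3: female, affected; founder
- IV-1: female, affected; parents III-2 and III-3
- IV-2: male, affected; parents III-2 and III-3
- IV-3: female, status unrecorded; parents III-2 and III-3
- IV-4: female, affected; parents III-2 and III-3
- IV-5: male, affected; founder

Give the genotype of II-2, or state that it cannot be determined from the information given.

Ss

From phenotype alone, II-2 is SS or Ss.
II-2 is affected so carries S and passed s to III-1 (ss), so II-2 is Ss.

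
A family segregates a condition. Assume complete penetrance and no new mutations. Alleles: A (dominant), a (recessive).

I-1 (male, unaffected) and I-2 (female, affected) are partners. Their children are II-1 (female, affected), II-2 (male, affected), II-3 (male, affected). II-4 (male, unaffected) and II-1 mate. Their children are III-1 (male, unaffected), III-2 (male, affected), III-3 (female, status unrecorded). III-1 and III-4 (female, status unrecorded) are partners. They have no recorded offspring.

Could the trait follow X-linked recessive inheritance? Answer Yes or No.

No

Under X-linked recessive, II-1 (affected, female) cannot arise from I-1 (unaffected) × I-2 (affected).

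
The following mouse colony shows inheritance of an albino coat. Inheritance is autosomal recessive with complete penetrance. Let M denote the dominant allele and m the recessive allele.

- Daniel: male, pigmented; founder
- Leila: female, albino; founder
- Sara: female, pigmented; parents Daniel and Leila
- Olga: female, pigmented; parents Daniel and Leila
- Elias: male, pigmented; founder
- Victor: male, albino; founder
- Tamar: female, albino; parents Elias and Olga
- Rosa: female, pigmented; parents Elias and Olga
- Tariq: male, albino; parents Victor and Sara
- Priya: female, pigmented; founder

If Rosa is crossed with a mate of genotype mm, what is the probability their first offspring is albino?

Elias is pigmented so carries M and passed m to Tamar (mm), so Elias is Mm.
Olga is pigmented so carries M and received m from Leila (mm), so Olga is Mm.
Rosa is a pigmented offspring of Elias (Mm) × Olga (Mm), whose cross gives 1/4 MM : 1/2 Mm : 1/4 mm; conditioning on being pigmented, Rosa is MM with probability 1/3, Mm with probability 2/3.
Summing over parental genotype combinations, P(offspring is albino) = 2/3·1/2 = 1/3.

1/3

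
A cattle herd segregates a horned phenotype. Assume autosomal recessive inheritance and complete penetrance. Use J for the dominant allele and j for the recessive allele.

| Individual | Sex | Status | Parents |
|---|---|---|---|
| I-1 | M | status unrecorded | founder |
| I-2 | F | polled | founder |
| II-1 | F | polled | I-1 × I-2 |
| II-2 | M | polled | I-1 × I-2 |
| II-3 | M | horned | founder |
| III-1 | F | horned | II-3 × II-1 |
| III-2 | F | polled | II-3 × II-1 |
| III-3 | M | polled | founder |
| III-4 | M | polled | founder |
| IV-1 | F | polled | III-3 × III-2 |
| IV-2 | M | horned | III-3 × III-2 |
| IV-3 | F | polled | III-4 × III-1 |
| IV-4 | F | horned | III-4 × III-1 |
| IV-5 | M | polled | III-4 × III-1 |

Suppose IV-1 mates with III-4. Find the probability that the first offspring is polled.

5/6

III-3 is polled so carries J and passed j to IV-2 (jj), so III-3 is Jj.
III-2 is polled so carries J and received j from II-3 (jj), so III-2 is Jj.
IV-1 is a polled offspring of III-3 (Jj) × III-2 (Jj), whose cross gives 1/4 JJ : 1/2 Jj : 1/4 jj; conditioning on being polled, IV-1 is JJ with probability 1/3, Jj with probability 2/3.
III-4 is polled so carries J and passed j to IV-4 (jj), so III-4 is Jj.
Summing over parental genotype combinations, P(offspring is polled) = 1/3·1 + 2/3·3/4 = 5/6.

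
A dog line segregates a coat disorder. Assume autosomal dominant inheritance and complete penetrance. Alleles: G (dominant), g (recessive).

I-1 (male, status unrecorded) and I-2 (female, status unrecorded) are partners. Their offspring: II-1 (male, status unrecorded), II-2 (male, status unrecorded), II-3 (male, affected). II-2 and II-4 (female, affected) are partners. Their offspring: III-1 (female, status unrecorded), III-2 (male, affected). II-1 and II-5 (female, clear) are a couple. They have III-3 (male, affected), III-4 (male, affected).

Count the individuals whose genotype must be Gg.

2

Obligate heterozygotes: III-3 is affected so carries G and received g from II-5 (gg), so III-3 is Gg; III-4 is affected so carries G and received g from II-5 (gg), so III-4 is Gg.
Every other individual is either homozygous by phenotype or has at least one consistent homozygous assignment, so the count is 2.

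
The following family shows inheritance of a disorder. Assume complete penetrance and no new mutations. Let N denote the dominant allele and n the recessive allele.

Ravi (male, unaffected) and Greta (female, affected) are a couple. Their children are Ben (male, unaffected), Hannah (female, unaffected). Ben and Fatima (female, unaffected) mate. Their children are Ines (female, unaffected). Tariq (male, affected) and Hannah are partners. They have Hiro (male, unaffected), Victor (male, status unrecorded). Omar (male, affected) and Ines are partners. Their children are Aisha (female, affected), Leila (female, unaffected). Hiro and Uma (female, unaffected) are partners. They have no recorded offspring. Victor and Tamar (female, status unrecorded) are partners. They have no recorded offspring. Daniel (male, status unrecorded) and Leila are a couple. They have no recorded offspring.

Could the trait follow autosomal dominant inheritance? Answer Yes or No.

Yes

A consistent assignment under autosomal dominant exists: Ravi nn, Greta Nn, Ben nn, Hannah nn, Fatima nn, Tariq Nn, Ines nn, Omar Nn, Hiro nn, Victor Nn, Uma nn, Tamar NN, Aisha Nn, Leila nn, Daniel NN.
In this assignment every recorded phenotype matches its genotype and every non-founder's genotype is obtainable from its parents' genotypes, so the pedigree is consistent.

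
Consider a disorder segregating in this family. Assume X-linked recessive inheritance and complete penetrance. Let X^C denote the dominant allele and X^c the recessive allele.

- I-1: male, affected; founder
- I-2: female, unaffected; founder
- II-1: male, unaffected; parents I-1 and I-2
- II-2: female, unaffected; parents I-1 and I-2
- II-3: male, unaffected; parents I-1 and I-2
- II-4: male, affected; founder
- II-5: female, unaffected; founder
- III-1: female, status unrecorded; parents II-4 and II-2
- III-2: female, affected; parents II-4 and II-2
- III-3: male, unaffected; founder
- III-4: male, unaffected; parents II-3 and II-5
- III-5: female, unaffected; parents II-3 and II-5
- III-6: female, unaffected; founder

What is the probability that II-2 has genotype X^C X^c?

II-2 is unaffected so carries C and received c from I-1 (X^c Y), so II-2 is X^C X^c, giving P(X^C X^c) = 1.

1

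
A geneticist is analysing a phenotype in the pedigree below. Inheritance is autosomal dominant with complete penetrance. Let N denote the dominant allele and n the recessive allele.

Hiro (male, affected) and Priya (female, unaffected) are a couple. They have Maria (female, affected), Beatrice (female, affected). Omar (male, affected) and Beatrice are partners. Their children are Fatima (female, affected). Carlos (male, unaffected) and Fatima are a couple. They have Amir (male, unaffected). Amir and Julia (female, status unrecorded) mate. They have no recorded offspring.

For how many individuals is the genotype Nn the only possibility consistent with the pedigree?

Obligate heterozygotes: Maria is affected so carries N and received n from Priya (nn), so Maria is Nn; Beatrice is affected so carries N and received n from Priya (nn), so Beatrice is Nn; Fatima is affected so carries N and passed n to Amir (nn), so Fatima is Nn.
Every other individual is either homozygous by phenotype or has at least one consistent homozygous assignment, so the count is 3.

3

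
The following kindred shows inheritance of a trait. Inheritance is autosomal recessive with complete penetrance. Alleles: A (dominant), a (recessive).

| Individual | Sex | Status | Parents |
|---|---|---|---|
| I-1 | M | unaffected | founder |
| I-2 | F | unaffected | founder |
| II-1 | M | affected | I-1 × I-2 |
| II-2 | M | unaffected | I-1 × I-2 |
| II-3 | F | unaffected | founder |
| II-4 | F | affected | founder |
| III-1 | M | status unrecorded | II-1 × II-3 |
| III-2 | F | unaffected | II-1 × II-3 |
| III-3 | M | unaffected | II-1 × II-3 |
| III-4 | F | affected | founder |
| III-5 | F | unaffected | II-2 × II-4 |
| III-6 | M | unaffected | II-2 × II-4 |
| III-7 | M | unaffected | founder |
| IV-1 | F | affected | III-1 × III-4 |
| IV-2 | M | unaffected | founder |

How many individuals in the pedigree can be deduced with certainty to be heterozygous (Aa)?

Obligate heterozygotes: I-1 is unaffected so carries A and passed a to II-1 (aa), so I-1 is Aa; I-2 is unaffected so carries A and passed a to II-1 (aa), so I-2 is Aa; III-2 is unaffected so carries A and received a from II-1 (aa), so III-2 is Aa; III-3 is unaffected so carries A and received a from II-1 (aa), so III-3 is Aa; III-5 is unaffected so carries A and received a from II-4 (aa), so III-5 is Aa; III-6 is unaffected so carries A and received a from II-4 (aa), so III-6 is Aa.
Every other individual is either homozygous by phenotype or has at least one consistent homozygous assignment, so the count is 6.

6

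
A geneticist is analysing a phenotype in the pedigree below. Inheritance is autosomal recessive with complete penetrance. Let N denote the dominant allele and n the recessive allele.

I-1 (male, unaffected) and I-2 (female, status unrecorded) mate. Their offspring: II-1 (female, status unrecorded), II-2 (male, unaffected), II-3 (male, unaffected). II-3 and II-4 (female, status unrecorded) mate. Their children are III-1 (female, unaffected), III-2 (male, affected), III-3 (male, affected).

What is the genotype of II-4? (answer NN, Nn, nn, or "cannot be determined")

cannot be determined

II-4's phenotype is unrecorded, and no parent or child forces a single allele at both positions; consistent genotype assignments exist with II-4 as Nn or nn.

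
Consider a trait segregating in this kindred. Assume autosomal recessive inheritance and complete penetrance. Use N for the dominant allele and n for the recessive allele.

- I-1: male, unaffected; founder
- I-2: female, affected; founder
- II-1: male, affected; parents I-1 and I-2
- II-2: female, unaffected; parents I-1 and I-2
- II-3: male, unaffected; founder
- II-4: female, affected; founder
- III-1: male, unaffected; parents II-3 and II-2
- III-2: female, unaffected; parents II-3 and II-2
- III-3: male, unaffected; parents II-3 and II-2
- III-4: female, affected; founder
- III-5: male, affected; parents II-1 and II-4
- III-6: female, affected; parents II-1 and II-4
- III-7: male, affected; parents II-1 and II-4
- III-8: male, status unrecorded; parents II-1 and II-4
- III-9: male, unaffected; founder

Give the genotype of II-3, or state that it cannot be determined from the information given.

II-3's phenotype allows NN or Nn, and no parent or child forces a single allele at both positions; consistent genotype assignments exist with II-3 as NN or Nn.

cannot be determined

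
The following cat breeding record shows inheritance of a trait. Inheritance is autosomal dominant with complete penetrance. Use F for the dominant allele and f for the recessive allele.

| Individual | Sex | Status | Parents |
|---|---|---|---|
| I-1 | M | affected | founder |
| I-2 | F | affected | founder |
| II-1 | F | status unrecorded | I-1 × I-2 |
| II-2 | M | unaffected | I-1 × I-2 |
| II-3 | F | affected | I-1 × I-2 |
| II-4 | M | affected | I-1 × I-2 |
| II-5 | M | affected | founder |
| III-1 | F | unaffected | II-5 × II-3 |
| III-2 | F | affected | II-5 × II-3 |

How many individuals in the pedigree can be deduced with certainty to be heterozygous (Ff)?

Obligate heterozygotes: I-1 is affected so carries F and passed f to II-2 (ff), so I-1 is Ff; I-2 is affected so carries F and passed f to II-2 (ff), so I-2 is Ff; II-3 is affected so carries F and passed f to III-1 (ff), so II-3 is Ff; II-5 is affected so carries F and passed f to III-1 (ff), so II-5 is Ff.
Every other individual is either homozygous by phenotype or has at least one consistent homozygous assignment, so the count is 4.

4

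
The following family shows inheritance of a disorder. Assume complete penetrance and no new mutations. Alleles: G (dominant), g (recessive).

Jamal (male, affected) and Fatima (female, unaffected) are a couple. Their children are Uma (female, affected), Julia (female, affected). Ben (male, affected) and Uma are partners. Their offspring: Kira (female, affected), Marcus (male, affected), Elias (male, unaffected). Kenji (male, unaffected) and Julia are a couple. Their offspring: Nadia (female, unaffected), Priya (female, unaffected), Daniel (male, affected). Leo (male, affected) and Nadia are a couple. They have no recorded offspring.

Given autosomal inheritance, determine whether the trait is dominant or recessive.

Ben and Uma are both affected yet have an unaffected child Elias. Under a recessive model two affected parents are homozygous and every child would be affected, so the trait cannot be recessive.

dominant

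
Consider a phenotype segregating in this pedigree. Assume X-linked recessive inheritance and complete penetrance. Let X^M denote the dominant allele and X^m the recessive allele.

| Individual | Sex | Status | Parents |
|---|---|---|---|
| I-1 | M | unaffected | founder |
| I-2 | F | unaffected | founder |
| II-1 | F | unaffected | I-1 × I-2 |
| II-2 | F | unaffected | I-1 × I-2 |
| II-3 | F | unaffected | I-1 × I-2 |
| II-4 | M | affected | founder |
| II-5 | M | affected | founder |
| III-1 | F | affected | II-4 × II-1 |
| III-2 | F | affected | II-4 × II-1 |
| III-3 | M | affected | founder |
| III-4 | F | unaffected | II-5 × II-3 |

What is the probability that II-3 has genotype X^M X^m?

I-1 is unaffected, so I-1 is X^M Y.
I-2 is unaffected so carries M and passed m to II-1 (X^M X^m, whose M came from I-1), so I-2 is X^M X^m.
Their cross gives offspring ratios 1/2 X^M X^M : 1/2 X^M X^m. Conditioning on II-3 being unaffected, P(X^M X^m) = 1/2 / 1 = 1/2 before taking II-3's own offspring into account.
II-5 is affected, so II-5 is X^m Y.
Now use II-3's offspring. Probability of each recorded status — unaffected daughter III-4: 1/2 if II-3 is X^M X^m, 1 if X^M X^M.
Bayes: P(X^M X^m) = 1/2·1/2 / (1/2·1/2 + 1/2·1) = 1/3.

1/3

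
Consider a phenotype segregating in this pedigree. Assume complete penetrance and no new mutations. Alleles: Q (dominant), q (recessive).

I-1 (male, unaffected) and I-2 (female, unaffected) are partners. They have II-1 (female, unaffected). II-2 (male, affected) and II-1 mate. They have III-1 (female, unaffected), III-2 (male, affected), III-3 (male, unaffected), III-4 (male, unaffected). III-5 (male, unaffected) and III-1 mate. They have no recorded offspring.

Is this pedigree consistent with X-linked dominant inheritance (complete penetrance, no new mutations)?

No

Under X-linked dominant, III-1 (unaffected, female) cannot arise from II-2 (affected) × II-1 (unaffected).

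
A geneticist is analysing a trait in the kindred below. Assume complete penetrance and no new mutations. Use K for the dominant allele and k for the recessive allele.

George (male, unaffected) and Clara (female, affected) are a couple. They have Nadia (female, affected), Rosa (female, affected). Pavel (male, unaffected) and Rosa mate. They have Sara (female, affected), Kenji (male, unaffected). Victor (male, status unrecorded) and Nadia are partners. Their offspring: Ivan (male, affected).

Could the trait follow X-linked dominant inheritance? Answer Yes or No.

Yes

A consistent assignment under X-linked dominant exists: George X^k Y, Clara X^K X^K, Nadia X^K X^k, Rosa X^K X^k, Pavel X^k Y, Victor X^K Y, Sara X^K X^k, Kenji X^k Y, Ivan X^K Y.
In this assignment every recorded phenotype matches its genotype and every non-founder's genotype is obtainable from its parents' genotypes, so the pedigree is consistent.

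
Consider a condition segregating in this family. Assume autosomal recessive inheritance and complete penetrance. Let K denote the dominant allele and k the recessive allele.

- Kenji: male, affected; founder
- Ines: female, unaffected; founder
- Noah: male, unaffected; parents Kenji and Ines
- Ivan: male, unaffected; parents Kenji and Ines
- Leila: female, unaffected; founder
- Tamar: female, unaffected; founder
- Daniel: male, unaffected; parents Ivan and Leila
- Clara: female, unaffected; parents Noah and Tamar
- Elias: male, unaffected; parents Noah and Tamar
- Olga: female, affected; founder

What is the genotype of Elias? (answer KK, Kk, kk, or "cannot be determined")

cannot be determined

Elias's phenotype allows KK or Kk, and no parent or child forces a single allele at both positions; consistent genotype assignments exist with Elias as KK or Kk.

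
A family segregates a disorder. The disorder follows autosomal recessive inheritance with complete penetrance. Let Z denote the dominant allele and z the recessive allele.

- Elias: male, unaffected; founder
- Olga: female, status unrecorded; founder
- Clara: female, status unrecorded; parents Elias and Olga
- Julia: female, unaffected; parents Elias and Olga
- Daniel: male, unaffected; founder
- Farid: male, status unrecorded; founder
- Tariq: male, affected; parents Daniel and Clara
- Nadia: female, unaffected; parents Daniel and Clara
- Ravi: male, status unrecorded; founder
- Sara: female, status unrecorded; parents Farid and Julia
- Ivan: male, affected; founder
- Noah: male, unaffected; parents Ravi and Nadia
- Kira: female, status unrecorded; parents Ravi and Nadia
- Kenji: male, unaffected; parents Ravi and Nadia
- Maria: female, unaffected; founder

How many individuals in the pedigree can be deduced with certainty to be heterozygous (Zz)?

1

Obligate heterozygotes: Daniel is unaffected so carries Z and passed z to Tariq (zz), so Daniel is Zz.
Every other individual is either homozygous by phenotype or has at least one consistent homozygous assignment, so the count is 1.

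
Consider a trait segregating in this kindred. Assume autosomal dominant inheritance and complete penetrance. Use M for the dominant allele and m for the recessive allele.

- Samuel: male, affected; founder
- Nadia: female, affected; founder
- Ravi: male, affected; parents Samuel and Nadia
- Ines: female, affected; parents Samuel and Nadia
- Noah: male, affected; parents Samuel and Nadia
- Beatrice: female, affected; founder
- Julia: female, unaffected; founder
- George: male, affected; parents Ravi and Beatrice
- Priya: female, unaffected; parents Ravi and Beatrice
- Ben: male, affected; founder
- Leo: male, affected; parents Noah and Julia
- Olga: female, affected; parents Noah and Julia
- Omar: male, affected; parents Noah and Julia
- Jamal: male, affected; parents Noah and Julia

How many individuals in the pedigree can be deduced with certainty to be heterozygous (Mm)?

Obligate heterozygotes: Ravi is affected so carries M and passed m to Priya (mm), so Ravi is Mm; Beatrice is affected so carries M and passed m to Priya (mm), so Beatrice is Mm; Leo is affected so carries M and received m from Julia (mm), so Leo is Mm; Olga is affected so carries M and received m from Julia (mm), so Olga is Mm; Omar is affected so carries M and received m from Julia (mm), so Omar is Mm; Jamal is affected so carries M and received m from Julia (mm), so Jamal is Mm.
Every other individual is either homozygous by phenotype or has at least one consistent homozygous assignment, so the count is 6.

6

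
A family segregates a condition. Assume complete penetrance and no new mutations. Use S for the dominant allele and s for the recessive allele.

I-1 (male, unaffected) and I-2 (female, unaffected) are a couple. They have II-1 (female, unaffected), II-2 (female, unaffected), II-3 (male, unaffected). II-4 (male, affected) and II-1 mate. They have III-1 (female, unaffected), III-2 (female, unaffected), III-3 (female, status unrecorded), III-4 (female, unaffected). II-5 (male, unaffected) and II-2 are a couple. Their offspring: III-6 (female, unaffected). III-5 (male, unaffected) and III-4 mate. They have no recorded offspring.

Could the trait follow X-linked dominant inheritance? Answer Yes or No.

Under X-linked dominant, III-1 (unaffected, female) cannot arise from II-4 (affected) × II-1 (unaffected).

No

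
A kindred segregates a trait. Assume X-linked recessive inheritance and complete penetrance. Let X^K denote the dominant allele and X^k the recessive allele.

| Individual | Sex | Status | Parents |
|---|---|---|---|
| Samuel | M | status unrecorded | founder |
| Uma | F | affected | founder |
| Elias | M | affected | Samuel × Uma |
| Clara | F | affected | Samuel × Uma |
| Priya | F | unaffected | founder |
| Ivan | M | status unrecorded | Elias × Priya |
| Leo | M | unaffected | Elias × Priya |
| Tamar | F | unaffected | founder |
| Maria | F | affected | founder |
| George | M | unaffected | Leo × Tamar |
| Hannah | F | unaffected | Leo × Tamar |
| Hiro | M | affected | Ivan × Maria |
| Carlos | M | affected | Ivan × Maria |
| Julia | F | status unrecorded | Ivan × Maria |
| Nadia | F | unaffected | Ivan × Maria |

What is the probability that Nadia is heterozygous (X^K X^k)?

Nadia is unaffected so carries K and received k from Maria (X^k X^k), so Nadia is X^K X^k, giving P(X^K X^k) = 1.

1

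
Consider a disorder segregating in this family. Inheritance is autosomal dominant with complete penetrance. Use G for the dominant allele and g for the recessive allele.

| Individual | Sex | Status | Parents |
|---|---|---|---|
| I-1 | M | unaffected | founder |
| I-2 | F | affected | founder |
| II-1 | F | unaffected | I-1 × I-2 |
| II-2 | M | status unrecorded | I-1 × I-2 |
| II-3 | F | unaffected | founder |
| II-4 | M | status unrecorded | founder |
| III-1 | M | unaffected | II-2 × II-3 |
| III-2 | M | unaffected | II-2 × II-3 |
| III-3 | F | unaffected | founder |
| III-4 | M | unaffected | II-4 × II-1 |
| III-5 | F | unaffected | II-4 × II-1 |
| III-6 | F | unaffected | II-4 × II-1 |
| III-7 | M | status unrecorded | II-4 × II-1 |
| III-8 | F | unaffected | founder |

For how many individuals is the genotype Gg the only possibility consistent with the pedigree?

1

Obligate heterozygotes: I-2 is affected so carries G and passed g to II-1 (gg), so I-2 is Gg.
Every other individual is either homozygous by phenotype or has at least one consistent homozygous assignment, so the count is 1.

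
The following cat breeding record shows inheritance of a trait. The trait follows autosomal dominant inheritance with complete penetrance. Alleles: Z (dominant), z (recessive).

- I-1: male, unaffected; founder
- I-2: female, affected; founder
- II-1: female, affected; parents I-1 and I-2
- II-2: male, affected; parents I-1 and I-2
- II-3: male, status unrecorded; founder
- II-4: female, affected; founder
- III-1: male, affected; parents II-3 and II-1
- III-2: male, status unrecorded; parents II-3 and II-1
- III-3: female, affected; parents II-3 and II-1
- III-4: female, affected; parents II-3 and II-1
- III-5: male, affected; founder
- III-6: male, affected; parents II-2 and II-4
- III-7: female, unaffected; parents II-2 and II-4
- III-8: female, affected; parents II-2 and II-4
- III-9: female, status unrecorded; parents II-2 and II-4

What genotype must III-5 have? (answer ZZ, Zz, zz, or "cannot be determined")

cannot be determined

III-5's phenotype allows ZZ or Zz, and no parent or child forces a single allele at both positions; consistent genotype assignments exist with III-5 as ZZ or Zz.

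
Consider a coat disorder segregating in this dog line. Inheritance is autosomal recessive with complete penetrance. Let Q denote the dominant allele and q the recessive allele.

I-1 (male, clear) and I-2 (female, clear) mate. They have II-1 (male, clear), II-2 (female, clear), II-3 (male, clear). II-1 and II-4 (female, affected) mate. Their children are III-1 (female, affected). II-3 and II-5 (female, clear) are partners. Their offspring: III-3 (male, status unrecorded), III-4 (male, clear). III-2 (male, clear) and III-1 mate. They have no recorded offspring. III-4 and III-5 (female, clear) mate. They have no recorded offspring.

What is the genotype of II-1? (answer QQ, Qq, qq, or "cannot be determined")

Qq

From phenotype alone, II-1 is QQ or Qq.
II-1 is clear so carries Q and passed q to III-1 (qq), so II-1 is Qq.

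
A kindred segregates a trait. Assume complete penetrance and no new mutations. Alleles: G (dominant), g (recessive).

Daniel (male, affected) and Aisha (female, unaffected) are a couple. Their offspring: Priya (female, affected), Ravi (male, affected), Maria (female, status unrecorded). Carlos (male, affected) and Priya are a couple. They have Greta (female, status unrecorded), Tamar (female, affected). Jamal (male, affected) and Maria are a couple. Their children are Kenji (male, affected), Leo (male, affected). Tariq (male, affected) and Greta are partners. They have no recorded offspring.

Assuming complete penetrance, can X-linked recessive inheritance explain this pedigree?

Yes

A consistent assignment under X-linked recessive exists: Daniel X^g Y, Aisha X^G X^g, Priya X^g X^g, Ravi X^g Y, Maria X^G X^g, Carlos X^g Y, Jamal X^g Y, Greta X^g X^g, Tamar X^g X^g, Tariq X^g Y, Kenji X^g Y, Leo X^g Y.
In this assignment every recorded phenotype matches its genotype and every non-founder's genotype is obtainable from its parents' genotypes, so the pedigree is consistent.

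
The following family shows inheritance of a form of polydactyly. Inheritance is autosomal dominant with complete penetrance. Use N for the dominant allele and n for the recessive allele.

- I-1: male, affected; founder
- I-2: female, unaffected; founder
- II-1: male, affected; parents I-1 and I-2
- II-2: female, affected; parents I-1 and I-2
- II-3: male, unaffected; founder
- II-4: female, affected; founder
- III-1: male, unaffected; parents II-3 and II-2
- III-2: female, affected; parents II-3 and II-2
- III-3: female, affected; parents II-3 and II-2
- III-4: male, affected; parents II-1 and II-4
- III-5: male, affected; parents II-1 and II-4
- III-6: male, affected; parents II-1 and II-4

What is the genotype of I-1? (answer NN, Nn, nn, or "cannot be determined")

I-1's phenotype allows NN or Nn, and no parent or child forces a single allele at both positions; consistent genotype assignments exist with I-1 as NN or Nn.

cannot be determined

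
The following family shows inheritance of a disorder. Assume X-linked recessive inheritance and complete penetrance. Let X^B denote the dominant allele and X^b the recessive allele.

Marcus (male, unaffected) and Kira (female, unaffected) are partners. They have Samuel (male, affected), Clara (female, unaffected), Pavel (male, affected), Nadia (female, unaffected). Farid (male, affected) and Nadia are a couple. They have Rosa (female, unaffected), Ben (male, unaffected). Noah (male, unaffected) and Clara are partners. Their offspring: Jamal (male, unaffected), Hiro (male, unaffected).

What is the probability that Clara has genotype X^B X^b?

1/5

Marcus is unaffected, so Marcus is X^B Y.
Kira is unaffected so carries B and passed b to Samuel (X^b Y), so Kira is X^B X^b.
Their cross gives offspring ratios 1/2 X^B X^B : 1/2 X^B X^b. Conditioning on Clara being unaffected, P(X^B X^b) = 1/2 / 1 = 1/2 before taking Clara's own offspring into account.
Noah is unaffected, so Noah is X^B Y.
Now use Clara's offspring. Probability of each recorded status — unaffected son Jamal: 1/2 if Clara is X^B X^b, 1 if X^B X^B; unaffected son Hiro: 1/2 if Clara is X^B X^b, 1 if X^B X^B.
Bayes: P(X^B X^b) = 1/2·1/4 / (1/2·1/4 + 1/2·1) = 1/5.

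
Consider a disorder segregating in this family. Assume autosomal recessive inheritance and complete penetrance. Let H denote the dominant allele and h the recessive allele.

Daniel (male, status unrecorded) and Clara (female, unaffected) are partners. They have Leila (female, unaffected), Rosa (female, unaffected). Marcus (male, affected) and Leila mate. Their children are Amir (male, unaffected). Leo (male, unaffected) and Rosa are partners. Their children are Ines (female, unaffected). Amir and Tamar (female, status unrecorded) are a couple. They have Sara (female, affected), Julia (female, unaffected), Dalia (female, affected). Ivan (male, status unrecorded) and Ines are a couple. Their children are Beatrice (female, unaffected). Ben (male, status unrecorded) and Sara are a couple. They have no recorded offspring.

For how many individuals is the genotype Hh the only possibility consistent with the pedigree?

1

Obligate heterozygotes: Amir is unaffected so carries H and received h from Marcus (hh), so Amir is Hh.
Every other individual is either homozygous by phenotype or has at least one consistent homozygous assignment, so the count is 1.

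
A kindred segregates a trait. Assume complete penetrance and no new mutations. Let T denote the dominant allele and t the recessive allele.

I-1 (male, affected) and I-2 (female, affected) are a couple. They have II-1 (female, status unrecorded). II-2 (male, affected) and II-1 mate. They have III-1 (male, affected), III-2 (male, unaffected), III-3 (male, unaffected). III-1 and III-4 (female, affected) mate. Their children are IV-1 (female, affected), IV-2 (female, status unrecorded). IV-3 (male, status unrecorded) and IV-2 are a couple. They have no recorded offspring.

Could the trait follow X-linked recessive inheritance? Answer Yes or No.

No assignment of genotypes under X-linked recessive satisfies every parent–offspring relationship, so the pedigree is inconsistent.

No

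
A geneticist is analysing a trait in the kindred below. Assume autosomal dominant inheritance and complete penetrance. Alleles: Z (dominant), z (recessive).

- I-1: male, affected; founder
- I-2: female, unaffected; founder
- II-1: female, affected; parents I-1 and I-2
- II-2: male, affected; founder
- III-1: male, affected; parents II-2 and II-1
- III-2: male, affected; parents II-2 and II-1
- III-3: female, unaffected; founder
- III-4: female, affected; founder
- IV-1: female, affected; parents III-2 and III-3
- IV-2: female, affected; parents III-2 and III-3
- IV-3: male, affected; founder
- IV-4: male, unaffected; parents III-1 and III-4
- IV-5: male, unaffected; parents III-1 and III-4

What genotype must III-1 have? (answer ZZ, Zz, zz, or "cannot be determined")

Zz

From phenotype alone, III-1 is ZZ or Zz.
III-1 is affected so carries Z and passed z to IV-4 (zz), so III-1 is Zz.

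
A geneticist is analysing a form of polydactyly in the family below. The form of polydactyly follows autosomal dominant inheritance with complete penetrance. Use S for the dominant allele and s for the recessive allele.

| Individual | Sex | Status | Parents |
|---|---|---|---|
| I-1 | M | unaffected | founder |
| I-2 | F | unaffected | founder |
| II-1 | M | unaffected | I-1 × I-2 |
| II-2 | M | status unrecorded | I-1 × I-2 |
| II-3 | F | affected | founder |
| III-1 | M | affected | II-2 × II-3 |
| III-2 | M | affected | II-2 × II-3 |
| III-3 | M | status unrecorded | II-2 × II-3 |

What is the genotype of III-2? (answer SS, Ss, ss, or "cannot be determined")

From phenotype alone, III-2 is SS or Ss.
III-2 is affected so carries S and received s from II-2 (ss), so III-2 is Ss.

Ss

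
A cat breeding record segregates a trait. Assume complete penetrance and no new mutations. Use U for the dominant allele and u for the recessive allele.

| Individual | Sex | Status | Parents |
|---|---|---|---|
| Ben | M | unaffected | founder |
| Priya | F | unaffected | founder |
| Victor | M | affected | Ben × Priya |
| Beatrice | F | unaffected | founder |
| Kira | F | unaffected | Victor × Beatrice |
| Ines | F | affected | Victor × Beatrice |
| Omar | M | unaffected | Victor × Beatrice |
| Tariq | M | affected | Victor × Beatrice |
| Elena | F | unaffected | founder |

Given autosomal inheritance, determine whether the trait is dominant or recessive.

recessive

Ben and Priya are both unaffected yet have an affected child Victor. Under dominance, an affected child requires at least one affected parent, so the trait cannot be dominant.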